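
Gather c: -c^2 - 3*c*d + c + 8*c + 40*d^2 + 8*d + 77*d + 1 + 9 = -c^2 + c*(9 - 3*d) + 40*d^2 + 85*d + 10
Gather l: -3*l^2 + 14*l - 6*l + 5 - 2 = -3*l^2 + 8*l + 3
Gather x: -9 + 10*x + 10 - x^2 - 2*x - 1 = -x^2 + 8*x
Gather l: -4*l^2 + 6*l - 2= -4*l^2 + 6*l - 2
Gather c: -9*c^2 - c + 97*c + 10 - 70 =-9*c^2 + 96*c - 60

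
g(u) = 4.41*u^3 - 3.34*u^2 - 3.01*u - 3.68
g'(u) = 13.23*u^2 - 6.68*u - 3.01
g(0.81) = -5.97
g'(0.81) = 0.26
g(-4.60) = -489.76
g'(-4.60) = 307.66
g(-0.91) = -7.03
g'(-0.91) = 14.02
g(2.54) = 39.39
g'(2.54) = 65.38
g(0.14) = -4.15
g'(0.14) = -3.69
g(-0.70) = -4.72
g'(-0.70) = 8.15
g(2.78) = 56.89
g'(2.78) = 80.67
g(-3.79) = -280.33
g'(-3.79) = 212.34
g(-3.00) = -143.78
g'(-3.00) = 136.10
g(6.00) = 810.58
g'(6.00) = 433.19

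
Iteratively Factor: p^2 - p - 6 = (p - 3)*(p + 2)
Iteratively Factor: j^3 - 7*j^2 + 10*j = (j - 2)*(j^2 - 5*j) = j*(j - 2)*(j - 5)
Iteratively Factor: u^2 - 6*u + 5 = (u - 1)*(u - 5)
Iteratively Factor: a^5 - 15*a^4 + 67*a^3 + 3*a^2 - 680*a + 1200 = (a - 5)*(a^4 - 10*a^3 + 17*a^2 + 88*a - 240) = (a - 5)*(a + 3)*(a^3 - 13*a^2 + 56*a - 80) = (a - 5)*(a - 4)*(a + 3)*(a^2 - 9*a + 20) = (a - 5)^2*(a - 4)*(a + 3)*(a - 4)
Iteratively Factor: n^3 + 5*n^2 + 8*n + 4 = (n + 2)*(n^2 + 3*n + 2) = (n + 1)*(n + 2)*(n + 2)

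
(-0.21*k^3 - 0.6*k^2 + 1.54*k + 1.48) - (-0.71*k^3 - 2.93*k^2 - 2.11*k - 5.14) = 0.5*k^3 + 2.33*k^2 + 3.65*k + 6.62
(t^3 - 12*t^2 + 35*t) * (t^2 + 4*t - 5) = t^5 - 8*t^4 - 18*t^3 + 200*t^2 - 175*t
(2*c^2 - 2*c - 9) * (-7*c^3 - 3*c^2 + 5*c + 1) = -14*c^5 + 8*c^4 + 79*c^3 + 19*c^2 - 47*c - 9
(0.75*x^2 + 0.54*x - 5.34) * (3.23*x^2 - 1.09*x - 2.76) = 2.4225*x^4 + 0.9267*x^3 - 19.9068*x^2 + 4.3302*x + 14.7384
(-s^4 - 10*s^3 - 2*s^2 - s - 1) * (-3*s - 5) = 3*s^5 + 35*s^4 + 56*s^3 + 13*s^2 + 8*s + 5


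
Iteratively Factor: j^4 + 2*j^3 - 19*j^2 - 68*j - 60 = (j + 3)*(j^3 - j^2 - 16*j - 20) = (j + 2)*(j + 3)*(j^2 - 3*j - 10) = (j + 2)^2*(j + 3)*(j - 5)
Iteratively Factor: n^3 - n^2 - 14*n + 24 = (n - 2)*(n^2 + n - 12) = (n - 3)*(n - 2)*(n + 4)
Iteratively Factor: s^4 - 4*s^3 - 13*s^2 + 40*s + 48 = (s + 1)*(s^3 - 5*s^2 - 8*s + 48) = (s - 4)*(s + 1)*(s^2 - s - 12) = (s - 4)^2*(s + 1)*(s + 3)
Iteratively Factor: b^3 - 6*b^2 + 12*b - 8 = (b - 2)*(b^2 - 4*b + 4) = (b - 2)^2*(b - 2)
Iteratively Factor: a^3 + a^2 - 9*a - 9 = (a + 3)*(a^2 - 2*a - 3) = (a + 1)*(a + 3)*(a - 3)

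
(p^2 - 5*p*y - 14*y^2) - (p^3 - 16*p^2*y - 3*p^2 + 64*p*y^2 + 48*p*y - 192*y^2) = -p^3 + 16*p^2*y + 4*p^2 - 64*p*y^2 - 53*p*y + 178*y^2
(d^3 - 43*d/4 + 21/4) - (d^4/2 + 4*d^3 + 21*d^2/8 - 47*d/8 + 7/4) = -d^4/2 - 3*d^3 - 21*d^2/8 - 39*d/8 + 7/2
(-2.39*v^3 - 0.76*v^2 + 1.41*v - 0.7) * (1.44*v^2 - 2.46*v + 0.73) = -3.4416*v^5 + 4.785*v^4 + 2.1553*v^3 - 5.0314*v^2 + 2.7513*v - 0.511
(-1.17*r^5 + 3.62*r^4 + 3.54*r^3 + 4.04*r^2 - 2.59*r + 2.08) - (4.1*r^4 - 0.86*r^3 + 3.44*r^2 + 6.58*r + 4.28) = -1.17*r^5 - 0.48*r^4 + 4.4*r^3 + 0.6*r^2 - 9.17*r - 2.2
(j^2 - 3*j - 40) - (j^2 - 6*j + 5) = 3*j - 45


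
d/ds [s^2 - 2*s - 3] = 2*s - 2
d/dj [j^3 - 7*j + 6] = 3*j^2 - 7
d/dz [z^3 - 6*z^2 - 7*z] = 3*z^2 - 12*z - 7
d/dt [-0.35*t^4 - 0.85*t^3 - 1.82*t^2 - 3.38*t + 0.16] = -1.4*t^3 - 2.55*t^2 - 3.64*t - 3.38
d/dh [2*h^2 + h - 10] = 4*h + 1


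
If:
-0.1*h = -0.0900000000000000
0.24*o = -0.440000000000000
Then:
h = 0.90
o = -1.83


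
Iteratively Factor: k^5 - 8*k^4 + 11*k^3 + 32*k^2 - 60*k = (k)*(k^4 - 8*k^3 + 11*k^2 + 32*k - 60) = k*(k - 5)*(k^3 - 3*k^2 - 4*k + 12) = k*(k - 5)*(k - 2)*(k^2 - k - 6) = k*(k - 5)*(k - 3)*(k - 2)*(k + 2)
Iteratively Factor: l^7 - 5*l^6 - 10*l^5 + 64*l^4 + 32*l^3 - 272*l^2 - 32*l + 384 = (l - 2)*(l^6 - 3*l^5 - 16*l^4 + 32*l^3 + 96*l^2 - 80*l - 192) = (l - 2)*(l + 2)*(l^5 - 5*l^4 - 6*l^3 + 44*l^2 + 8*l - 96) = (l - 3)*(l - 2)*(l + 2)*(l^4 - 2*l^3 - 12*l^2 + 8*l + 32) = (l - 3)*(l - 2)*(l + 2)^2*(l^3 - 4*l^2 - 4*l + 16) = (l - 3)*(l - 2)^2*(l + 2)^2*(l^2 - 2*l - 8) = (l - 3)*(l - 2)^2*(l + 2)^3*(l - 4)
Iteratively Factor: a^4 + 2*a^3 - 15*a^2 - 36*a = (a + 3)*(a^3 - a^2 - 12*a) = (a - 4)*(a + 3)*(a^2 + 3*a) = (a - 4)*(a + 3)^2*(a)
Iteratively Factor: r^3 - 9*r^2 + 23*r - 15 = (r - 5)*(r^2 - 4*r + 3) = (r - 5)*(r - 3)*(r - 1)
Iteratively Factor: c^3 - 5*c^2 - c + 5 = (c + 1)*(c^2 - 6*c + 5) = (c - 1)*(c + 1)*(c - 5)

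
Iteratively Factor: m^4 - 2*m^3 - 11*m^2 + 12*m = (m - 1)*(m^3 - m^2 - 12*m) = (m - 4)*(m - 1)*(m^2 + 3*m) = (m - 4)*(m - 1)*(m + 3)*(m)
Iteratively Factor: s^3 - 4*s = (s + 2)*(s^2 - 2*s) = s*(s + 2)*(s - 2)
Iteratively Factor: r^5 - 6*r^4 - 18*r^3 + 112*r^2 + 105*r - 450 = (r - 5)*(r^4 - r^3 - 23*r^2 - 3*r + 90) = (r - 5)*(r + 3)*(r^3 - 4*r^2 - 11*r + 30) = (r - 5)*(r + 3)^2*(r^2 - 7*r + 10) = (r - 5)^2*(r + 3)^2*(r - 2)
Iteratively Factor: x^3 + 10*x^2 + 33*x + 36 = (x + 3)*(x^2 + 7*x + 12) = (x + 3)*(x + 4)*(x + 3)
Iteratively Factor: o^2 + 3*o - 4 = (o + 4)*(o - 1)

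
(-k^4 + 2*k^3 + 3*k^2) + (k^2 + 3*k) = -k^4 + 2*k^3 + 4*k^2 + 3*k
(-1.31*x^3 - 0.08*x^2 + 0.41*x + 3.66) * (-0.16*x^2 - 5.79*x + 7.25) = 0.2096*x^5 + 7.5977*x^4 - 9.0999*x^3 - 3.5395*x^2 - 18.2189*x + 26.535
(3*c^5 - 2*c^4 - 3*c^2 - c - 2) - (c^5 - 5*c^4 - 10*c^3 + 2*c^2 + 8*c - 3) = 2*c^5 + 3*c^4 + 10*c^3 - 5*c^2 - 9*c + 1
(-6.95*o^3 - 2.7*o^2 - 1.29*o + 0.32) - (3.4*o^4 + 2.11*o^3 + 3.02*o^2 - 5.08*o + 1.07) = -3.4*o^4 - 9.06*o^3 - 5.72*o^2 + 3.79*o - 0.75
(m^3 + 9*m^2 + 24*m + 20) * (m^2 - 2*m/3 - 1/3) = m^5 + 25*m^4/3 + 53*m^3/3 + m^2 - 64*m/3 - 20/3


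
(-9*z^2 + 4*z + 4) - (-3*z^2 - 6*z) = -6*z^2 + 10*z + 4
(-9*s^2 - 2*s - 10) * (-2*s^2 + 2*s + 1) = 18*s^4 - 14*s^3 + 7*s^2 - 22*s - 10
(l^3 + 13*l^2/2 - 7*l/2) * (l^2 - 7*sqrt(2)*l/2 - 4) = l^5 - 7*sqrt(2)*l^4/2 + 13*l^4/2 - 91*sqrt(2)*l^3/4 - 15*l^3/2 - 26*l^2 + 49*sqrt(2)*l^2/4 + 14*l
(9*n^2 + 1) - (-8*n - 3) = 9*n^2 + 8*n + 4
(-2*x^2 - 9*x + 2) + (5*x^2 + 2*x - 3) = 3*x^2 - 7*x - 1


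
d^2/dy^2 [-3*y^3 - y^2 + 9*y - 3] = -18*y - 2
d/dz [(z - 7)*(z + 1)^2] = (z + 1)*(3*z - 13)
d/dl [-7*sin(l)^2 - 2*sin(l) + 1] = -2*(7*sin(l) + 1)*cos(l)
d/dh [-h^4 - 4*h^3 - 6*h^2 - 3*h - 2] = -4*h^3 - 12*h^2 - 12*h - 3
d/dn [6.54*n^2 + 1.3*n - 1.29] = 13.08*n + 1.3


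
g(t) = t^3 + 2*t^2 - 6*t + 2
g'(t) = 3*t^2 + 4*t - 6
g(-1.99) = 13.98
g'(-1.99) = -2.08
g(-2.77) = 12.71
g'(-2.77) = 5.94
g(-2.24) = 14.24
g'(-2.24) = 0.09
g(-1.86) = 13.64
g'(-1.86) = -3.06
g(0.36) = 0.15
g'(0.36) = -4.17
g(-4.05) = -7.33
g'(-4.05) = 27.01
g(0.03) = 1.82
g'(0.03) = -5.88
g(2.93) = 26.74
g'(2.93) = 31.47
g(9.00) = 839.00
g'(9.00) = 273.00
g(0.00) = 2.00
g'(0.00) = -6.00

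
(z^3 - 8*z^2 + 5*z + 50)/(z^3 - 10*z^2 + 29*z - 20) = (z^2 - 3*z - 10)/(z^2 - 5*z + 4)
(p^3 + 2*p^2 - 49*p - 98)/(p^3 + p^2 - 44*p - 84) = (p + 7)/(p + 6)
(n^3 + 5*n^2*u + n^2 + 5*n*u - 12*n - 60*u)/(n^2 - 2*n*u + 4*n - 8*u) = (-n^2 - 5*n*u + 3*n + 15*u)/(-n + 2*u)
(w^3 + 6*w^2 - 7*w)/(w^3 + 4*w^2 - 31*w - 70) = w*(w - 1)/(w^2 - 3*w - 10)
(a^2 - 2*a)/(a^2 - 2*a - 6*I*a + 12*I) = a/(a - 6*I)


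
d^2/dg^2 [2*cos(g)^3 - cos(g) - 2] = (18*sin(g)^2 - 5)*cos(g)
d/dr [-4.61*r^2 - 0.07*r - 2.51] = -9.22*r - 0.07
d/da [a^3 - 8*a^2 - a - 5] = 3*a^2 - 16*a - 1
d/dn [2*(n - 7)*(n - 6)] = 4*n - 26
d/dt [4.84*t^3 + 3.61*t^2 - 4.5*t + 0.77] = 14.52*t^2 + 7.22*t - 4.5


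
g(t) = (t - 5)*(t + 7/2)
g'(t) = 2*t - 3/2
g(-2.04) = -10.28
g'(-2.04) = -5.58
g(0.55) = -18.02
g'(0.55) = -0.40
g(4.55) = -3.62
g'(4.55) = 7.60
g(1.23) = -17.83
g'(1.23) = 0.96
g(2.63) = -14.53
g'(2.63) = 3.76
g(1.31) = -17.75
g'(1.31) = 1.12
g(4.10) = -6.84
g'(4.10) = 6.70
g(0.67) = -18.06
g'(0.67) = -0.16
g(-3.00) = -4.00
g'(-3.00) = -7.50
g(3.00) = -13.00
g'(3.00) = 4.50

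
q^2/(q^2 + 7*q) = q/(q + 7)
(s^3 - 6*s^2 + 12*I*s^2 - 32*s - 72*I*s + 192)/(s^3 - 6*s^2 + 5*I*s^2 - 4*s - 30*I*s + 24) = (s + 8*I)/(s + I)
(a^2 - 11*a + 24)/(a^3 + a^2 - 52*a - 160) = (a - 3)/(a^2 + 9*a + 20)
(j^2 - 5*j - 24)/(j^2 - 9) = (j - 8)/(j - 3)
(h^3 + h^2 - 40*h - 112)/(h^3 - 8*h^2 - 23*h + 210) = (h^2 + 8*h + 16)/(h^2 - h - 30)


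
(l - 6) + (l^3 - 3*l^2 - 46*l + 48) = l^3 - 3*l^2 - 45*l + 42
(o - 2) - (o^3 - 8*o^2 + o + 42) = -o^3 + 8*o^2 - 44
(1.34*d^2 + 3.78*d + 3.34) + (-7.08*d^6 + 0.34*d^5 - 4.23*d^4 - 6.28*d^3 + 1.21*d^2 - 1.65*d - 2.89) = -7.08*d^6 + 0.34*d^5 - 4.23*d^4 - 6.28*d^3 + 2.55*d^2 + 2.13*d + 0.45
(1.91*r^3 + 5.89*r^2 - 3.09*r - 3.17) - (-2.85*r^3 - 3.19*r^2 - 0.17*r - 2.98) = 4.76*r^3 + 9.08*r^2 - 2.92*r - 0.19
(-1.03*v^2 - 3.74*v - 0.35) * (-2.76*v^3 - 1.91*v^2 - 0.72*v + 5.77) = 2.8428*v^5 + 12.2897*v^4 + 8.851*v^3 - 2.5818*v^2 - 21.3278*v - 2.0195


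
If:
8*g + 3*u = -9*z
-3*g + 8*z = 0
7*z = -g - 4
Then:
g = -32/29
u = 364/87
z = -12/29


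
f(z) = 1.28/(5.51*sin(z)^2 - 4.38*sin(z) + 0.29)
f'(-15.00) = -0.38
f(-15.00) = 0.23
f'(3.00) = -75.06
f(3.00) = -5.86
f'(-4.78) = -0.29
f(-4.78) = 0.91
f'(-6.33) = 24.35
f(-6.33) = 2.52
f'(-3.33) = -25.63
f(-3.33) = -3.80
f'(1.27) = -1.82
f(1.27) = 1.13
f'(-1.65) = -0.02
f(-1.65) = 0.13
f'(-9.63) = -19.15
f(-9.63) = -3.42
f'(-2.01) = -0.10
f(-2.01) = 0.15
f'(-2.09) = -0.13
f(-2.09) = 0.16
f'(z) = 1.28*(-11.02*sin(z)*cos(z) + 4.38*cos(z))/(5.51*sin(z)^2 - 4.38*sin(z) + 0.29)^2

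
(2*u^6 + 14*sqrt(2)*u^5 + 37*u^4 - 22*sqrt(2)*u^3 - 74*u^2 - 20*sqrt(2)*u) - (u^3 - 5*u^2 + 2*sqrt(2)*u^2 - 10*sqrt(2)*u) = 2*u^6 + 14*sqrt(2)*u^5 + 37*u^4 - 22*sqrt(2)*u^3 - u^3 - 69*u^2 - 2*sqrt(2)*u^2 - 10*sqrt(2)*u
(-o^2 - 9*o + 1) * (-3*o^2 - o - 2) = 3*o^4 + 28*o^3 + 8*o^2 + 17*o - 2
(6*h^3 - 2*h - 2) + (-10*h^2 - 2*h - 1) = 6*h^3 - 10*h^2 - 4*h - 3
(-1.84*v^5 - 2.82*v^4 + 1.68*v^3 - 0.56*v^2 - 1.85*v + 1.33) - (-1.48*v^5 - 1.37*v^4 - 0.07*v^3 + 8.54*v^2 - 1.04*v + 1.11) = -0.36*v^5 - 1.45*v^4 + 1.75*v^3 - 9.1*v^2 - 0.81*v + 0.22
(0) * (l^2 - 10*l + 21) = 0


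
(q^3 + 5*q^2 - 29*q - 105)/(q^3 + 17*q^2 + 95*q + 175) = (q^2 - 2*q - 15)/(q^2 + 10*q + 25)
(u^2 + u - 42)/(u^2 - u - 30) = (u + 7)/(u + 5)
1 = 1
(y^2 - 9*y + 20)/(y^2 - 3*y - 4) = (y - 5)/(y + 1)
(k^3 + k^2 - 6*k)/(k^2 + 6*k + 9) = k*(k - 2)/(k + 3)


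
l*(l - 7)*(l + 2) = l^3 - 5*l^2 - 14*l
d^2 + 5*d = d*(d + 5)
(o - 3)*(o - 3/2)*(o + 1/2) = o^3 - 4*o^2 + 9*o/4 + 9/4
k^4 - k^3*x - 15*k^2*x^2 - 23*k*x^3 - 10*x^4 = (k - 5*x)*(k + x)^2*(k + 2*x)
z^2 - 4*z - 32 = (z - 8)*(z + 4)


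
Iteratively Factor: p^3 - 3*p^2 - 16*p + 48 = (p - 3)*(p^2 - 16) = (p - 3)*(p + 4)*(p - 4)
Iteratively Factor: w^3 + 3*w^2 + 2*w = (w + 1)*(w^2 + 2*w) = (w + 1)*(w + 2)*(w)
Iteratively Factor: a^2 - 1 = (a + 1)*(a - 1)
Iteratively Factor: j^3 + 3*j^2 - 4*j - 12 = (j + 3)*(j^2 - 4) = (j - 2)*(j + 3)*(j + 2)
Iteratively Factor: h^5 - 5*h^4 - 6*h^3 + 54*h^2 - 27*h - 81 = (h + 3)*(h^4 - 8*h^3 + 18*h^2 - 27) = (h - 3)*(h + 3)*(h^3 - 5*h^2 + 3*h + 9) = (h - 3)*(h + 1)*(h + 3)*(h^2 - 6*h + 9) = (h - 3)^2*(h + 1)*(h + 3)*(h - 3)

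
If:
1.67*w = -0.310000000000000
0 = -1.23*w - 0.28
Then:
No Solution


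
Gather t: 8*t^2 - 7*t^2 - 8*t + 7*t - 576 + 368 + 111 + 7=t^2 - t - 90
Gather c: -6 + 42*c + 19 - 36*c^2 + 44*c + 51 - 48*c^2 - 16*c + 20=-84*c^2 + 70*c + 84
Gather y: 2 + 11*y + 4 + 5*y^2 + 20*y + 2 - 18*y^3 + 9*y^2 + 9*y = -18*y^3 + 14*y^2 + 40*y + 8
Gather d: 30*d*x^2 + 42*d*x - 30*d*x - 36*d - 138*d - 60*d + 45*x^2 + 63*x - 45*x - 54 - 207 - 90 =d*(30*x^2 + 12*x - 234) + 45*x^2 + 18*x - 351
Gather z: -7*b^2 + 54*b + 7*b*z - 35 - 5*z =-7*b^2 + 54*b + z*(7*b - 5) - 35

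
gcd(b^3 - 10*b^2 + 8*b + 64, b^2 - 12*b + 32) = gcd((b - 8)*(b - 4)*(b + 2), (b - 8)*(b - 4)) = b^2 - 12*b + 32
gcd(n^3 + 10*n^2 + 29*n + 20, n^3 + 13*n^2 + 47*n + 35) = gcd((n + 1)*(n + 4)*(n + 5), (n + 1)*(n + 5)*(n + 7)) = n^2 + 6*n + 5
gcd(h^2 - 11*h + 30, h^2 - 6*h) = h - 6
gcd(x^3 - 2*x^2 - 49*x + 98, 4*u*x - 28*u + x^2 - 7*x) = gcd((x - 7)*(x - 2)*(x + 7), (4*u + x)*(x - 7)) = x - 7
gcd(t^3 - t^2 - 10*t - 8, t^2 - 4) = t + 2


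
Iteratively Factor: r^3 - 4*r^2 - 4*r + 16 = (r + 2)*(r^2 - 6*r + 8) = (r - 4)*(r + 2)*(r - 2)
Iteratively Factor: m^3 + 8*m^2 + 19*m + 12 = (m + 4)*(m^2 + 4*m + 3) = (m + 1)*(m + 4)*(m + 3)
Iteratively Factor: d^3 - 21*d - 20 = (d + 4)*(d^2 - 4*d - 5) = (d - 5)*(d + 4)*(d + 1)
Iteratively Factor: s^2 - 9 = (s + 3)*(s - 3)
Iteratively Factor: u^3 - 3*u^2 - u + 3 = (u - 3)*(u^2 - 1) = (u - 3)*(u + 1)*(u - 1)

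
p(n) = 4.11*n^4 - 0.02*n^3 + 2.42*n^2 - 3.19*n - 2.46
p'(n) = 16.44*n^3 - 0.06*n^2 + 4.84*n - 3.19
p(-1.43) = 24.30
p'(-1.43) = -58.31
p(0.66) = -2.74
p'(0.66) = 4.70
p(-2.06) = 88.57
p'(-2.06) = -157.13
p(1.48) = 17.77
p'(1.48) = 57.14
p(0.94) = -0.13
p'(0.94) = 14.96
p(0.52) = -3.17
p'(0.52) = 1.62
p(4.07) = 1151.06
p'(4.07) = 1123.89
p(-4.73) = 2126.13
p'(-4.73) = -1767.17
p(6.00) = 5387.76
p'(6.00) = 3574.73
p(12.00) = 85498.14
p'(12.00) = 28454.57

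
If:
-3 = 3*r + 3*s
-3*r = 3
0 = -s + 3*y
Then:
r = -1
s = 0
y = 0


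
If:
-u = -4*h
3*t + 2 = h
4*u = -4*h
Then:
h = 0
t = -2/3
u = 0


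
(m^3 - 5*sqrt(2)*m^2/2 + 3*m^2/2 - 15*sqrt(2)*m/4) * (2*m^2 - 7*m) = 2*m^5 - 5*sqrt(2)*m^4 - 4*m^4 - 21*m^3/2 + 10*sqrt(2)*m^3 + 105*sqrt(2)*m^2/4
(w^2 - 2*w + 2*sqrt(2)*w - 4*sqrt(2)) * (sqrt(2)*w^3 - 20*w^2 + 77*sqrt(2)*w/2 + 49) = sqrt(2)*w^5 - 16*w^4 - 2*sqrt(2)*w^4 - 3*sqrt(2)*w^3/2 + 32*w^3 + 3*sqrt(2)*w^2 + 203*w^2 - 406*w + 98*sqrt(2)*w - 196*sqrt(2)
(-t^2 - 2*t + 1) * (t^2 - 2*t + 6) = -t^4 - t^2 - 14*t + 6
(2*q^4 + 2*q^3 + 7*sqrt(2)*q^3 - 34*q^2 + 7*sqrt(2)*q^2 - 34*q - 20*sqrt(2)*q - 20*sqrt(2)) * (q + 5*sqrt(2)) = 2*q^5 + 2*q^4 + 17*sqrt(2)*q^4 + 17*sqrt(2)*q^3 + 36*q^3 - 190*sqrt(2)*q^2 + 36*q^2 - 190*sqrt(2)*q - 200*q - 200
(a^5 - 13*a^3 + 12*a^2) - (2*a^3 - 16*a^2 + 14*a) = a^5 - 15*a^3 + 28*a^2 - 14*a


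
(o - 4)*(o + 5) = o^2 + o - 20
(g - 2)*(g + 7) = g^2 + 5*g - 14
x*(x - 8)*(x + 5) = x^3 - 3*x^2 - 40*x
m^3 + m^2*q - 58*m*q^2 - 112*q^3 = (m - 8*q)*(m + 2*q)*(m + 7*q)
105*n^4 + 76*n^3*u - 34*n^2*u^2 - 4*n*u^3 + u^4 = (-7*n + u)*(-3*n + u)*(n + u)*(5*n + u)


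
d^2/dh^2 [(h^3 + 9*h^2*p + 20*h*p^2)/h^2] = 40*p^2/h^3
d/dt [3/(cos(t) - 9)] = 3*sin(t)/(cos(t) - 9)^2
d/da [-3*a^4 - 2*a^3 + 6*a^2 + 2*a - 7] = -12*a^3 - 6*a^2 + 12*a + 2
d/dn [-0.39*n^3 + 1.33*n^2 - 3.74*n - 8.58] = -1.17*n^2 + 2.66*n - 3.74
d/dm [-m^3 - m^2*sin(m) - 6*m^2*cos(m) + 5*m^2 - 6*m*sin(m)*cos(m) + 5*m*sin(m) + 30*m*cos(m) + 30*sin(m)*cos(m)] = 6*m^2*sin(m) - m^2*cos(m) - 3*m^2 - 32*m*sin(m) - 7*m*cos(m) - 6*m*cos(2*m) + 10*m + 5*sin(m) - 3*sin(2*m) + 30*cos(m) + 30*cos(2*m)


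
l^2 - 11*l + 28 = (l - 7)*(l - 4)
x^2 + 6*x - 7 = (x - 1)*(x + 7)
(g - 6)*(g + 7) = g^2 + g - 42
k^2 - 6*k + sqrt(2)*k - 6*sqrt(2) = (k - 6)*(k + sqrt(2))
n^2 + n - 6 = (n - 2)*(n + 3)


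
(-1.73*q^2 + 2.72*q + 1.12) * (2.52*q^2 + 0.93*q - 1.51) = -4.3596*q^4 + 5.2455*q^3 + 7.9643*q^2 - 3.0656*q - 1.6912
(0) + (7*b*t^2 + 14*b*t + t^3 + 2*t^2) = 7*b*t^2 + 14*b*t + t^3 + 2*t^2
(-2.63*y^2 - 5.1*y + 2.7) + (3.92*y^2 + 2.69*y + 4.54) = 1.29*y^2 - 2.41*y + 7.24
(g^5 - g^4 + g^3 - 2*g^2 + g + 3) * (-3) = -3*g^5 + 3*g^4 - 3*g^3 + 6*g^2 - 3*g - 9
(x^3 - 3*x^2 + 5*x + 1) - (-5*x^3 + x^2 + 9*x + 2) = 6*x^3 - 4*x^2 - 4*x - 1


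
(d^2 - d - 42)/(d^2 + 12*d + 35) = (d^2 - d - 42)/(d^2 + 12*d + 35)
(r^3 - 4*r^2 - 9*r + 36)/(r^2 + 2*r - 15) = (r^2 - r - 12)/(r + 5)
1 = 1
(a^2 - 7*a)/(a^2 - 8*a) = (a - 7)/(a - 8)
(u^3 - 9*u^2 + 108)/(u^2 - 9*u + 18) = (u^2 - 3*u - 18)/(u - 3)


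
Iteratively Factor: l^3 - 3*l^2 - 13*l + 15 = (l - 5)*(l^2 + 2*l - 3) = (l - 5)*(l + 3)*(l - 1)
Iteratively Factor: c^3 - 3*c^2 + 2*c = (c - 2)*(c^2 - c) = (c - 2)*(c - 1)*(c)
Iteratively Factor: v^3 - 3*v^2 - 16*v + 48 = (v + 4)*(v^2 - 7*v + 12) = (v - 3)*(v + 4)*(v - 4)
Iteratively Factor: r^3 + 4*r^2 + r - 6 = (r + 3)*(r^2 + r - 2) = (r - 1)*(r + 3)*(r + 2)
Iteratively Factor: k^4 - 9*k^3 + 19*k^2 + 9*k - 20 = (k - 1)*(k^3 - 8*k^2 + 11*k + 20) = (k - 1)*(k + 1)*(k^2 - 9*k + 20) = (k - 5)*(k - 1)*(k + 1)*(k - 4)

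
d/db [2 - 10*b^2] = -20*b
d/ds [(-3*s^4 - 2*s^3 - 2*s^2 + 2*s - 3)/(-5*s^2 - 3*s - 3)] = (30*s^5 + 37*s^4 + 48*s^3 + 34*s^2 - 18*s - 15)/(25*s^4 + 30*s^3 + 39*s^2 + 18*s + 9)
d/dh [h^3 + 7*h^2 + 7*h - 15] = 3*h^2 + 14*h + 7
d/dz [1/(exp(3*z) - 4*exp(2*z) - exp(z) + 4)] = (-3*exp(2*z) + 8*exp(z) + 1)*exp(z)/(exp(3*z) - 4*exp(2*z) - exp(z) + 4)^2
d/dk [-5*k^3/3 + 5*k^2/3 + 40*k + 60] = -5*k^2 + 10*k/3 + 40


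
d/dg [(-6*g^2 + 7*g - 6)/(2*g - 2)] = (-6*g^2 + 12*g - 1)/(2*(g^2 - 2*g + 1))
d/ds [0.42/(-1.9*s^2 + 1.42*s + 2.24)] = (1.596*s - 0.5964)/(-1.9*s^2 + 1.42*s + 2.24)^2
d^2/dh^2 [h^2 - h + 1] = 2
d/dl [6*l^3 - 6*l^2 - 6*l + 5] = 18*l^2 - 12*l - 6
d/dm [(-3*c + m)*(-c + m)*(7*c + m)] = -25*c^2 + 6*c*m + 3*m^2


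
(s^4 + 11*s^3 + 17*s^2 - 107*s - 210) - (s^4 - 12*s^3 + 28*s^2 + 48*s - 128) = 23*s^3 - 11*s^2 - 155*s - 82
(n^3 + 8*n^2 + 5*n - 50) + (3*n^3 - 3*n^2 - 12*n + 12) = 4*n^3 + 5*n^2 - 7*n - 38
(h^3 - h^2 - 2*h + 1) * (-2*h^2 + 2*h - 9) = -2*h^5 + 4*h^4 - 7*h^3 + 3*h^2 + 20*h - 9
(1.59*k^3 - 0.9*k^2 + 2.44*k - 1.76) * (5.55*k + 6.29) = 8.8245*k^4 + 5.0061*k^3 + 7.881*k^2 + 5.5796*k - 11.0704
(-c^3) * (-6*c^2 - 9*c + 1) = 6*c^5 + 9*c^4 - c^3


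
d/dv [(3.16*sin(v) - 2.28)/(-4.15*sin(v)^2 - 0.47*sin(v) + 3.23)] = (13.114*sin(v)^2 - 18.924*sin(v) + 9.1352)*cos(v)/(17.2225*sin(v)^4 + 3.901*sin(v)^3 - 26.5881*sin(v)^2 - 3.0362*sin(v) + 10.4329)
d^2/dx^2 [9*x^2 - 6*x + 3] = 18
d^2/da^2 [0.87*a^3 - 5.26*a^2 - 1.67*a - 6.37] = 5.22*a - 10.52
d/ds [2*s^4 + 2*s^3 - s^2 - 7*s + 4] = 8*s^3 + 6*s^2 - 2*s - 7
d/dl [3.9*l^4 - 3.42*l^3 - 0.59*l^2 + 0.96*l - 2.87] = 15.6*l^3 - 10.26*l^2 - 1.18*l + 0.96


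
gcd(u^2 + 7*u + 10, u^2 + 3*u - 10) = u + 5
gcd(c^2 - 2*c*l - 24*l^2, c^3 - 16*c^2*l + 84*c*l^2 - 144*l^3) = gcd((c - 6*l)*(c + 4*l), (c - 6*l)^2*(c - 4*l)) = c - 6*l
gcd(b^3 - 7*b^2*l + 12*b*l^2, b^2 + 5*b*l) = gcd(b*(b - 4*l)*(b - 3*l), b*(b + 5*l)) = b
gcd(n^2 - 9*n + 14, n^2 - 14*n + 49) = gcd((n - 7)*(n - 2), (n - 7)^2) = n - 7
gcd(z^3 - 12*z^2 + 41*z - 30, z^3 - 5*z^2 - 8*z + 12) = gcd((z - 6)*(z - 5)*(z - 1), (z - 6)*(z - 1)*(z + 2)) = z^2 - 7*z + 6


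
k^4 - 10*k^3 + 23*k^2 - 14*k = k*(k - 7)*(k - 2)*(k - 1)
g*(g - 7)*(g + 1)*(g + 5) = g^4 - g^3 - 37*g^2 - 35*g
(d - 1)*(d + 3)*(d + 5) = d^3 + 7*d^2 + 7*d - 15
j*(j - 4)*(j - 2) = j^3 - 6*j^2 + 8*j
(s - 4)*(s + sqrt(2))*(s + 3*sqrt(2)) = s^3 - 4*s^2 + 4*sqrt(2)*s^2 - 16*sqrt(2)*s + 6*s - 24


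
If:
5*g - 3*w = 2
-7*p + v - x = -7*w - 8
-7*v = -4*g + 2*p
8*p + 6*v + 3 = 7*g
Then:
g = 132*x/1069 - 899/1069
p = 75*x/1069 - 1021/1069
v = 54*x/1069 - 222/1069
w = 220*x/1069 - 2211/1069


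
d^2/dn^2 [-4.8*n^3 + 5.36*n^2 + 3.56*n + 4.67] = 10.72 - 28.8*n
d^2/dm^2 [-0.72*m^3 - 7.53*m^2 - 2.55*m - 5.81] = -4.32*m - 15.06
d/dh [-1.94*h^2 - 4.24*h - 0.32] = -3.88*h - 4.24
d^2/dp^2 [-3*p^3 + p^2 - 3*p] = 2 - 18*p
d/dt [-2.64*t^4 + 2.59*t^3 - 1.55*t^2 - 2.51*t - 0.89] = -10.56*t^3 + 7.77*t^2 - 3.1*t - 2.51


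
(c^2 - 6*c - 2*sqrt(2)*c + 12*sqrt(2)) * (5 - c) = -c^3 + 2*sqrt(2)*c^2 + 11*c^2 - 22*sqrt(2)*c - 30*c + 60*sqrt(2)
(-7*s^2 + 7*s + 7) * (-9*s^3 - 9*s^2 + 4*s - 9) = 63*s^5 - 154*s^3 + 28*s^2 - 35*s - 63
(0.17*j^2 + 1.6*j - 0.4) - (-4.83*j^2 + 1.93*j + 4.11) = 5.0*j^2 - 0.33*j - 4.51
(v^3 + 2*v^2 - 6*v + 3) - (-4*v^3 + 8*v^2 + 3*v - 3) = 5*v^3 - 6*v^2 - 9*v + 6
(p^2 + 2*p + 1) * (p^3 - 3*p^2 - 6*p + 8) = p^5 - p^4 - 11*p^3 - 7*p^2 + 10*p + 8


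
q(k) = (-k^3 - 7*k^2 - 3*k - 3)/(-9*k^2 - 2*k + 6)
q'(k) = (18*k + 2)*(-k^3 - 7*k^2 - 3*k - 3)/(-9*k^2 - 2*k + 6)^2 + (-3*k^2 - 14*k - 3)/(-9*k^2 - 2*k + 6)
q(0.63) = -6.78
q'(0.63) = -88.58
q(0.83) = 5.85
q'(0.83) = -44.32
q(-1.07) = 3.04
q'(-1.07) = 20.30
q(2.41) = 1.27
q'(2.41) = -0.07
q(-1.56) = 0.90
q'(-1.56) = 0.94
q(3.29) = 1.27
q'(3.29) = 0.04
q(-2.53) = 0.52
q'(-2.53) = 0.20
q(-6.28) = 0.04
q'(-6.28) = 0.11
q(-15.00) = -0.93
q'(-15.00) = 0.11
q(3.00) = 1.26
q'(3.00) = 0.02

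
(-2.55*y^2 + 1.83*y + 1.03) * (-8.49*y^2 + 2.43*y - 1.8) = 21.6495*y^4 - 21.7332*y^3 + 0.2922*y^2 - 0.7911*y - 1.854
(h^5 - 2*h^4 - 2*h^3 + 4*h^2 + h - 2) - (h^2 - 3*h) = h^5 - 2*h^4 - 2*h^3 + 3*h^2 + 4*h - 2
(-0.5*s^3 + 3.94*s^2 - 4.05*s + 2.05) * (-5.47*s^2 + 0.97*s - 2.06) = 2.735*s^5 - 22.0368*s^4 + 27.0053*s^3 - 23.2584*s^2 + 10.3315*s - 4.223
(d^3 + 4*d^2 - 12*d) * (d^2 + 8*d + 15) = d^5 + 12*d^4 + 35*d^3 - 36*d^2 - 180*d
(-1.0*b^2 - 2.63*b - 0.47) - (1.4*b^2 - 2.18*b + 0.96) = -2.4*b^2 - 0.45*b - 1.43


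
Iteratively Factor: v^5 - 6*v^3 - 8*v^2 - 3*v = (v + 1)*(v^4 - v^3 - 5*v^2 - 3*v) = (v + 1)^2*(v^3 - 2*v^2 - 3*v) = (v - 3)*(v + 1)^2*(v^2 + v) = (v - 3)*(v + 1)^3*(v)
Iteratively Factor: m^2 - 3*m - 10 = (m - 5)*(m + 2)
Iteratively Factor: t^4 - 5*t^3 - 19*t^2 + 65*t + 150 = (t - 5)*(t^3 - 19*t - 30) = (t - 5)*(t + 3)*(t^2 - 3*t - 10) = (t - 5)^2*(t + 3)*(t + 2)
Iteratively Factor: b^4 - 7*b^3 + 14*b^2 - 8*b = (b)*(b^3 - 7*b^2 + 14*b - 8) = b*(b - 2)*(b^2 - 5*b + 4) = b*(b - 4)*(b - 2)*(b - 1)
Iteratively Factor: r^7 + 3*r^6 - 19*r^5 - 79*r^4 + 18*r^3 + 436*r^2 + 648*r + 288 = (r + 2)*(r^6 + r^5 - 21*r^4 - 37*r^3 + 92*r^2 + 252*r + 144) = (r - 3)*(r + 2)*(r^5 + 4*r^4 - 9*r^3 - 64*r^2 - 100*r - 48) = (r - 4)*(r - 3)*(r + 2)*(r^4 + 8*r^3 + 23*r^2 + 28*r + 12) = (r - 4)*(r - 3)*(r + 1)*(r + 2)*(r^3 + 7*r^2 + 16*r + 12) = (r - 4)*(r - 3)*(r + 1)*(r + 2)*(r + 3)*(r^2 + 4*r + 4) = (r - 4)*(r - 3)*(r + 1)*(r + 2)^2*(r + 3)*(r + 2)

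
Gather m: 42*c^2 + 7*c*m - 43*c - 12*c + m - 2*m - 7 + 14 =42*c^2 - 55*c + m*(7*c - 1) + 7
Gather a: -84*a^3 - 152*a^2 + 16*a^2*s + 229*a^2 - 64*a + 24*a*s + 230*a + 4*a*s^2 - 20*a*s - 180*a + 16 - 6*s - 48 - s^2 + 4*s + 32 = -84*a^3 + a^2*(16*s + 77) + a*(4*s^2 + 4*s - 14) - s^2 - 2*s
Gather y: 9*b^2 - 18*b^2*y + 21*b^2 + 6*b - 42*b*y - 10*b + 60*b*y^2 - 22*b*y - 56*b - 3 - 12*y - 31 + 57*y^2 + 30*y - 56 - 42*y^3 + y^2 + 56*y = 30*b^2 - 60*b - 42*y^3 + y^2*(60*b + 58) + y*(-18*b^2 - 64*b + 74) - 90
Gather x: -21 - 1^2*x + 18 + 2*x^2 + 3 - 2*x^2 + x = 0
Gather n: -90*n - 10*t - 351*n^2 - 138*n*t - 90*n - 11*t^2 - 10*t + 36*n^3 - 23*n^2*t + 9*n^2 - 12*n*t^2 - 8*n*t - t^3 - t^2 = 36*n^3 + n^2*(-23*t - 342) + n*(-12*t^2 - 146*t - 180) - t^3 - 12*t^2 - 20*t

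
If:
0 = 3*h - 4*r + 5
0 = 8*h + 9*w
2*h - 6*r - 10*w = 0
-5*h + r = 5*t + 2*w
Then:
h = 27/23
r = 49/23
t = -38/115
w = -24/23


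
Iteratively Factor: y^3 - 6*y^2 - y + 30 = (y - 5)*(y^2 - y - 6) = (y - 5)*(y + 2)*(y - 3)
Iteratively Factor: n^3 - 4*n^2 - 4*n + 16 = (n + 2)*(n^2 - 6*n + 8) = (n - 2)*(n + 2)*(n - 4)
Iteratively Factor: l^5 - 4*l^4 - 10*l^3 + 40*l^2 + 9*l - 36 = (l - 4)*(l^4 - 10*l^2 + 9) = (l - 4)*(l - 1)*(l^3 + l^2 - 9*l - 9) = (l - 4)*(l - 1)*(l + 1)*(l^2 - 9) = (l - 4)*(l - 1)*(l + 1)*(l + 3)*(l - 3)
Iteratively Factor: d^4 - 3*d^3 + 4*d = (d + 1)*(d^3 - 4*d^2 + 4*d) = (d - 2)*(d + 1)*(d^2 - 2*d) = d*(d - 2)*(d + 1)*(d - 2)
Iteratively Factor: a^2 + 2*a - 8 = (a - 2)*(a + 4)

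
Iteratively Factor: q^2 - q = (q - 1)*(q)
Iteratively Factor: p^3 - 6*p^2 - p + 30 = (p - 5)*(p^2 - p - 6) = (p - 5)*(p - 3)*(p + 2)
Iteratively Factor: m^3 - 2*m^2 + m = (m)*(m^2 - 2*m + 1) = m*(m - 1)*(m - 1)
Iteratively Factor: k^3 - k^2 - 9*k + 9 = (k + 3)*(k^2 - 4*k + 3) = (k - 3)*(k + 3)*(k - 1)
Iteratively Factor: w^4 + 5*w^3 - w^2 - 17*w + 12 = (w - 1)*(w^3 + 6*w^2 + 5*w - 12) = (w - 1)*(w + 3)*(w^2 + 3*w - 4) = (w - 1)^2*(w + 3)*(w + 4)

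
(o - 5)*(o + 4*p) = o^2 + 4*o*p - 5*o - 20*p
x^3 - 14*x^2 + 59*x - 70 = (x - 7)*(x - 5)*(x - 2)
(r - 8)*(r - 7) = r^2 - 15*r + 56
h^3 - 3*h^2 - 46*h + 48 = (h - 8)*(h - 1)*(h + 6)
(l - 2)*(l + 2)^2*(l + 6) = l^4 + 8*l^3 + 8*l^2 - 32*l - 48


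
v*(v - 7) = v^2 - 7*v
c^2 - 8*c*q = c*(c - 8*q)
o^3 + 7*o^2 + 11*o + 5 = (o + 1)^2*(o + 5)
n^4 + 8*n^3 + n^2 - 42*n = n*(n - 2)*(n + 3)*(n + 7)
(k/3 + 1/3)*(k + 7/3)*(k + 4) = k^3/3 + 22*k^2/9 + 47*k/9 + 28/9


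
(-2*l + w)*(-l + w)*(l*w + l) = 2*l^3*w + 2*l^3 - 3*l^2*w^2 - 3*l^2*w + l*w^3 + l*w^2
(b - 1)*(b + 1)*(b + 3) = b^3 + 3*b^2 - b - 3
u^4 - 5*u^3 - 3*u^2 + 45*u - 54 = (u - 3)^2*(u - 2)*(u + 3)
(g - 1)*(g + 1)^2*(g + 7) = g^4 + 8*g^3 + 6*g^2 - 8*g - 7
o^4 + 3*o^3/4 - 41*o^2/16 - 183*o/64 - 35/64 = (o - 7/4)*(o + 1/4)*(o + 1)*(o + 5/4)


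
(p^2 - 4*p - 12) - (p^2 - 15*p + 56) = 11*p - 68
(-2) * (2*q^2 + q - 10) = -4*q^2 - 2*q + 20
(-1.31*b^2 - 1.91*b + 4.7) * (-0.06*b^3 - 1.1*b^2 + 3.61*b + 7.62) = 0.0786*b^5 + 1.5556*b^4 - 2.9101*b^3 - 22.0473*b^2 + 2.4128*b + 35.814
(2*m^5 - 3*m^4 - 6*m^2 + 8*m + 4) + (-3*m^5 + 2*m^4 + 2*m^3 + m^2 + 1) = -m^5 - m^4 + 2*m^3 - 5*m^2 + 8*m + 5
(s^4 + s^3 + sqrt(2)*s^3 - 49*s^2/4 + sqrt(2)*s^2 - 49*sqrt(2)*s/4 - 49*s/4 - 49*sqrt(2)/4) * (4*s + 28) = 4*s^5 + 4*sqrt(2)*s^4 + 32*s^4 - 21*s^3 + 32*sqrt(2)*s^3 - 392*s^2 - 21*sqrt(2)*s^2 - 392*sqrt(2)*s - 343*s - 343*sqrt(2)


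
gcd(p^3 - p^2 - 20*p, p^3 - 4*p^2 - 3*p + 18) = 1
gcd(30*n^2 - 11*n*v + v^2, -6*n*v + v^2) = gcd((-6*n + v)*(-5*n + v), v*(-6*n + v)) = -6*n + v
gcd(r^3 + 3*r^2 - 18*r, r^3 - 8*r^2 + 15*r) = r^2 - 3*r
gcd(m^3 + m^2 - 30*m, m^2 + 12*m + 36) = m + 6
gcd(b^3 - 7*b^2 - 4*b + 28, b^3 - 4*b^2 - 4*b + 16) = b^2 - 4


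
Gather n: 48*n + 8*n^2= 8*n^2 + 48*n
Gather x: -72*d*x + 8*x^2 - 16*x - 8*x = 8*x^2 + x*(-72*d - 24)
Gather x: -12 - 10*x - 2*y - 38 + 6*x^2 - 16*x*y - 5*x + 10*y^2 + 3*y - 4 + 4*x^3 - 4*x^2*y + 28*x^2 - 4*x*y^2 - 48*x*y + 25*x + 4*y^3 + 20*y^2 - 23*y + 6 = 4*x^3 + x^2*(34 - 4*y) + x*(-4*y^2 - 64*y + 10) + 4*y^3 + 30*y^2 - 22*y - 48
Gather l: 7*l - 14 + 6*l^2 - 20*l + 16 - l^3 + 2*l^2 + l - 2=-l^3 + 8*l^2 - 12*l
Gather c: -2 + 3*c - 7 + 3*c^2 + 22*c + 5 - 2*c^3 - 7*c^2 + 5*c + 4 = -2*c^3 - 4*c^2 + 30*c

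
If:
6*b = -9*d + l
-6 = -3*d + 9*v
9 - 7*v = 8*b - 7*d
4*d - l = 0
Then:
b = 205/204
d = -41/34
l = -82/17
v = -109/102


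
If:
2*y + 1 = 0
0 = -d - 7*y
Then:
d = 7/2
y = -1/2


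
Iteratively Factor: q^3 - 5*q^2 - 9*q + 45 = (q + 3)*(q^2 - 8*q + 15) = (q - 5)*(q + 3)*(q - 3)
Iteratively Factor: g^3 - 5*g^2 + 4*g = (g - 4)*(g^2 - g) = g*(g - 4)*(g - 1)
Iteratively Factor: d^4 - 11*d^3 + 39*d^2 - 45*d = (d - 3)*(d^3 - 8*d^2 + 15*d) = (d - 3)^2*(d^2 - 5*d) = d*(d - 3)^2*(d - 5)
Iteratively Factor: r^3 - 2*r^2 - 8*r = (r - 4)*(r^2 + 2*r) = r*(r - 4)*(r + 2)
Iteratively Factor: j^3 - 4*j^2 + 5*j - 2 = (j - 1)*(j^2 - 3*j + 2) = (j - 2)*(j - 1)*(j - 1)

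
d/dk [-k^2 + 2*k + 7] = 2 - 2*k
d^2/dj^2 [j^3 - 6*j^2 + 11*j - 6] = 6*j - 12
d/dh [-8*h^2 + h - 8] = 1 - 16*h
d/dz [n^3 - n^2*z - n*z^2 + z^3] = -n^2 - 2*n*z + 3*z^2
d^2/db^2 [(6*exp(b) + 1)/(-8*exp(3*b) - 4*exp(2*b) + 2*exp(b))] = (-384*exp(5*b) - 288*exp(4*b) - 208*exp(3*b) - 20*exp(2*b) + 6*exp(b) - 1)*exp(-b)/(2*(64*exp(6*b) + 96*exp(5*b) - 40*exp(3*b) + 6*exp(b) - 1))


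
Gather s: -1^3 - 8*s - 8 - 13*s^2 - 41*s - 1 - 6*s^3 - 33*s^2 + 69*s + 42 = -6*s^3 - 46*s^2 + 20*s + 32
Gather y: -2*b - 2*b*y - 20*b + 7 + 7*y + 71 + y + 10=-22*b + y*(8 - 2*b) + 88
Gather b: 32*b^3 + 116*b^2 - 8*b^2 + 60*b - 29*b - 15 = 32*b^3 + 108*b^2 + 31*b - 15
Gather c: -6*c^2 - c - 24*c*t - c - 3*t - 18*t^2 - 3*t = -6*c^2 + c*(-24*t - 2) - 18*t^2 - 6*t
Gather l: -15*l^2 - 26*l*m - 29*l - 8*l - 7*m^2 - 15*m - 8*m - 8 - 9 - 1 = -15*l^2 + l*(-26*m - 37) - 7*m^2 - 23*m - 18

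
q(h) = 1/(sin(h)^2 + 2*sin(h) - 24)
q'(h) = (-2*sin(h)*cos(h) - 2*cos(h))/(sin(h)^2 + 2*sin(h) - 24)^2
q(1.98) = -0.05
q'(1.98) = 0.00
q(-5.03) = -0.05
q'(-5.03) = -0.00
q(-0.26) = -0.04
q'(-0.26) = -0.00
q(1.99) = -0.05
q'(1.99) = 0.00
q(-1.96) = -0.04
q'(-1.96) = 0.00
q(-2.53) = -0.04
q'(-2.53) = 0.00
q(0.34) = -0.04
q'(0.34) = -0.00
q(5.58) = -0.04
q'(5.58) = -0.00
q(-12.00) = -0.04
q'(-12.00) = -0.00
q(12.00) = -0.04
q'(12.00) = 0.00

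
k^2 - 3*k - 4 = (k - 4)*(k + 1)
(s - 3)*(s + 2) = s^2 - s - 6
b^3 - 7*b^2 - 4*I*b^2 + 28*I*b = b*(b - 7)*(b - 4*I)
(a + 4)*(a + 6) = a^2 + 10*a + 24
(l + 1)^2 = l^2 + 2*l + 1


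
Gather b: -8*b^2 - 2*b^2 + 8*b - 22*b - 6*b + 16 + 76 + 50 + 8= -10*b^2 - 20*b + 150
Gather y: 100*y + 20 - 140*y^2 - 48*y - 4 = -140*y^2 + 52*y + 16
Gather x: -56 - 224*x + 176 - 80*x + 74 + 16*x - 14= 180 - 288*x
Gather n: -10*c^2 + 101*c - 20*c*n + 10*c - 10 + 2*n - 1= -10*c^2 + 111*c + n*(2 - 20*c) - 11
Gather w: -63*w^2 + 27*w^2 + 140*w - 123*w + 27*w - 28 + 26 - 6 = -36*w^2 + 44*w - 8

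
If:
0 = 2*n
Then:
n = 0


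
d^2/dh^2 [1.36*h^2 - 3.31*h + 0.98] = 2.72000000000000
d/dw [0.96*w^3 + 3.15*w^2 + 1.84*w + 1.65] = 2.88*w^2 + 6.3*w + 1.84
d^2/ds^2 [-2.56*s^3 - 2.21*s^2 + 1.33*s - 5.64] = -15.36*s - 4.42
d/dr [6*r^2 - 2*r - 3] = 12*r - 2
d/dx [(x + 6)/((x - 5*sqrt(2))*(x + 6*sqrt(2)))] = (-x^2 - 12*x - 60 - 6*sqrt(2))/(x^4 + 2*sqrt(2)*x^3 - 118*x^2 - 120*sqrt(2)*x + 3600)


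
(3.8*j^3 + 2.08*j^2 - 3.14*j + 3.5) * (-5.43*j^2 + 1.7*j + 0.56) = -20.634*j^5 - 4.8344*j^4 + 22.7142*j^3 - 23.1782*j^2 + 4.1916*j + 1.96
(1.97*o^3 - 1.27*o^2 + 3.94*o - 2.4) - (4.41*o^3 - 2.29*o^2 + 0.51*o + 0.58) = -2.44*o^3 + 1.02*o^2 + 3.43*o - 2.98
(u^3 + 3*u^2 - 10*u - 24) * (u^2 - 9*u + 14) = u^5 - 6*u^4 - 23*u^3 + 108*u^2 + 76*u - 336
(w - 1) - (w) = -1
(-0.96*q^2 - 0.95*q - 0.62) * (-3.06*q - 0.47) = 2.9376*q^3 + 3.3582*q^2 + 2.3437*q + 0.2914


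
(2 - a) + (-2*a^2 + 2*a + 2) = -2*a^2 + a + 4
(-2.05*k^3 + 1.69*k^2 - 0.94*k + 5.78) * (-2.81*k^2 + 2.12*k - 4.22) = 5.7605*k^5 - 9.0949*k^4 + 14.8752*k^3 - 25.3664*k^2 + 16.2204*k - 24.3916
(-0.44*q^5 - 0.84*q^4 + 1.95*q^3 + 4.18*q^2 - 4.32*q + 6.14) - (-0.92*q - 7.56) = -0.44*q^5 - 0.84*q^4 + 1.95*q^3 + 4.18*q^2 - 3.4*q + 13.7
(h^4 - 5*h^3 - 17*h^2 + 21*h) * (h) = h^5 - 5*h^4 - 17*h^3 + 21*h^2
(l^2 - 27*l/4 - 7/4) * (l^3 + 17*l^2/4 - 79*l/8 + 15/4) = l^5 - 5*l^4/2 - 645*l^3/16 + 2015*l^2/32 - 257*l/32 - 105/16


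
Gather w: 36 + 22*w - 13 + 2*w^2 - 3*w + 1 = 2*w^2 + 19*w + 24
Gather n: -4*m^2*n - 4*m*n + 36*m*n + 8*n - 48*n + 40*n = n*(-4*m^2 + 32*m)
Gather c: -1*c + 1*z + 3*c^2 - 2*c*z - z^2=3*c^2 + c*(-2*z - 1) - z^2 + z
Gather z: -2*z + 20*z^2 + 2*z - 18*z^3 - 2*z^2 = -18*z^3 + 18*z^2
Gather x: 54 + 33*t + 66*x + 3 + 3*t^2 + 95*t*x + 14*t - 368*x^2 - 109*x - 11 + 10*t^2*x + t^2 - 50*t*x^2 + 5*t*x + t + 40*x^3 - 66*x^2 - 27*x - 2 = 4*t^2 + 48*t + 40*x^3 + x^2*(-50*t - 434) + x*(10*t^2 + 100*t - 70) + 44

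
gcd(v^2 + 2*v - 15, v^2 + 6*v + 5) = v + 5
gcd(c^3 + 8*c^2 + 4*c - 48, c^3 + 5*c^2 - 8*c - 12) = c^2 + 4*c - 12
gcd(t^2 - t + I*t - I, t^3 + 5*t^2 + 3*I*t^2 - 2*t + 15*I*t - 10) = t + I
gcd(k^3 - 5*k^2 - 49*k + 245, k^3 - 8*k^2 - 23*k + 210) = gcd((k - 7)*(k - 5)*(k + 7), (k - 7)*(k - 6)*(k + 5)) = k - 7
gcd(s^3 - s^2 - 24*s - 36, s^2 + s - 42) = s - 6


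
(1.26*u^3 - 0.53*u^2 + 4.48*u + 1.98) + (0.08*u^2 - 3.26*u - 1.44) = 1.26*u^3 - 0.45*u^2 + 1.22*u + 0.54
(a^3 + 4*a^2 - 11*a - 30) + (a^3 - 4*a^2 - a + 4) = 2*a^3 - 12*a - 26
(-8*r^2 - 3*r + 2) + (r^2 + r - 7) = -7*r^2 - 2*r - 5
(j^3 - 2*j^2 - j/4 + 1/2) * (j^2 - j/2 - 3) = j^5 - 5*j^4/2 - 9*j^3/4 + 53*j^2/8 + j/2 - 3/2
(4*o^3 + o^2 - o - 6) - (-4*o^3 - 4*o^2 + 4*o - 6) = 8*o^3 + 5*o^2 - 5*o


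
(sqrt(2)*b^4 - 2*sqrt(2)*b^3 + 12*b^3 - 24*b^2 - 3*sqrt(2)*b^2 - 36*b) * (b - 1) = sqrt(2)*b^5 - 3*sqrt(2)*b^4 + 12*b^4 - 36*b^3 - sqrt(2)*b^3 - 12*b^2 + 3*sqrt(2)*b^2 + 36*b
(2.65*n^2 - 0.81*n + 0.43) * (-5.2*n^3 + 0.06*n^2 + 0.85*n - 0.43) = -13.78*n^5 + 4.371*n^4 - 0.0321000000000003*n^3 - 1.8022*n^2 + 0.7138*n - 0.1849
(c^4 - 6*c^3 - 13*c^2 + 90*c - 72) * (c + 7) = c^5 + c^4 - 55*c^3 - c^2 + 558*c - 504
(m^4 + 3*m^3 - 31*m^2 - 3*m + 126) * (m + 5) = m^5 + 8*m^4 - 16*m^3 - 158*m^2 + 111*m + 630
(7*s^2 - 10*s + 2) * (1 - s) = -7*s^3 + 17*s^2 - 12*s + 2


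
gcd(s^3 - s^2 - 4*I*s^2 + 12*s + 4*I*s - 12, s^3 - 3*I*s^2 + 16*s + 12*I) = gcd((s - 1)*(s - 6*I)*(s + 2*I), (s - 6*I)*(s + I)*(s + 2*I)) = s^2 - 4*I*s + 12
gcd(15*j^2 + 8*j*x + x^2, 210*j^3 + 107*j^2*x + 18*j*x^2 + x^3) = 5*j + x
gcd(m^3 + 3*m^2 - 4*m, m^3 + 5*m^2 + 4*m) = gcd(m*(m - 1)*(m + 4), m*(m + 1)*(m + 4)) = m^2 + 4*m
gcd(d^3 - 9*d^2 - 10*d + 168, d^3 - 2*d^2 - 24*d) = d^2 - 2*d - 24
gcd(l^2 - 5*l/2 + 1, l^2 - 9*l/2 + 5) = l - 2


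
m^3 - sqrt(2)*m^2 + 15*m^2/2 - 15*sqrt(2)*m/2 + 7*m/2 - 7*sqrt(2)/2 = (m + 1/2)*(m + 7)*(m - sqrt(2))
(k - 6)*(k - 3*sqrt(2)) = k^2 - 6*k - 3*sqrt(2)*k + 18*sqrt(2)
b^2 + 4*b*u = b*(b + 4*u)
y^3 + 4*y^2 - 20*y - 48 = (y - 4)*(y + 2)*(y + 6)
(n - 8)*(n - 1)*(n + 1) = n^3 - 8*n^2 - n + 8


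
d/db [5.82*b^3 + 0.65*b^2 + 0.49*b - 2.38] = 17.46*b^2 + 1.3*b + 0.49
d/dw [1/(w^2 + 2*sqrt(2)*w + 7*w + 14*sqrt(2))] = (-2*w - 7 - 2*sqrt(2))/(w^2 + 2*sqrt(2)*w + 7*w + 14*sqrt(2))^2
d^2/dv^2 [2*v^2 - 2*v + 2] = 4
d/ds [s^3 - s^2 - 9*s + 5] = 3*s^2 - 2*s - 9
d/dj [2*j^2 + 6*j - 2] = 4*j + 6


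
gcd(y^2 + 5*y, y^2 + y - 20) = y + 5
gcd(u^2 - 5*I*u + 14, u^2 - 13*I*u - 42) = u - 7*I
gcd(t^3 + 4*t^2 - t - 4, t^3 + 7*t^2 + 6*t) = t + 1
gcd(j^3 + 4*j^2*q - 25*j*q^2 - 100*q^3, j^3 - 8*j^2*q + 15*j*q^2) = -j + 5*q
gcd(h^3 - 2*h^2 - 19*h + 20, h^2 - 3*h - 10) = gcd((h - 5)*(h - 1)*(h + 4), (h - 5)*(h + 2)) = h - 5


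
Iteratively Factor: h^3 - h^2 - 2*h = (h - 2)*(h^2 + h) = h*(h - 2)*(h + 1)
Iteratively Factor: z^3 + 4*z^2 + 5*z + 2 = (z + 1)*(z^2 + 3*z + 2) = (z + 1)*(z + 2)*(z + 1)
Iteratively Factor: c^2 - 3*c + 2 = (c - 2)*(c - 1)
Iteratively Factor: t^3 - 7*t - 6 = (t - 3)*(t^2 + 3*t + 2) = (t - 3)*(t + 2)*(t + 1)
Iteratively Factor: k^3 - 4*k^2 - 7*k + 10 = (k + 2)*(k^2 - 6*k + 5) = (k - 5)*(k + 2)*(k - 1)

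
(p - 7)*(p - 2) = p^2 - 9*p + 14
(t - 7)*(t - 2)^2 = t^3 - 11*t^2 + 32*t - 28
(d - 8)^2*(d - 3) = d^3 - 19*d^2 + 112*d - 192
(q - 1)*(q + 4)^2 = q^3 + 7*q^2 + 8*q - 16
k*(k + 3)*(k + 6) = k^3 + 9*k^2 + 18*k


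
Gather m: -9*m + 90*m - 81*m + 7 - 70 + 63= 0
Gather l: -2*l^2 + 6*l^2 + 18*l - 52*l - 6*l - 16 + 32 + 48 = 4*l^2 - 40*l + 64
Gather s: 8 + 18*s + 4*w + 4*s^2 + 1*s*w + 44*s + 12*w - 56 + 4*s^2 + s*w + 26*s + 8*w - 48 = 8*s^2 + s*(2*w + 88) + 24*w - 96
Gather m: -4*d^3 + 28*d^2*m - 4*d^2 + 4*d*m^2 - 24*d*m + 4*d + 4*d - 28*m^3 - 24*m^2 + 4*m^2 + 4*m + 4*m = -4*d^3 - 4*d^2 + 8*d - 28*m^3 + m^2*(4*d - 20) + m*(28*d^2 - 24*d + 8)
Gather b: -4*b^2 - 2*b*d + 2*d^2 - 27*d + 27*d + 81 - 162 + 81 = -4*b^2 - 2*b*d + 2*d^2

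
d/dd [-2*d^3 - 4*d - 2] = -6*d^2 - 4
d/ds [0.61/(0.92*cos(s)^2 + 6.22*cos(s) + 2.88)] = (1.1224*cos(s) + 3.7942)*sin(s)/(0.92*cos(s)^2 + 6.22*cos(s) + 2.88)^2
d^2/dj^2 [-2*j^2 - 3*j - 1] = -4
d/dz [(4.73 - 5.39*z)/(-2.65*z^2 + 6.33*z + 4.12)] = (-14.2835*z^2 + 25.069*z - 52.1477)/(7.0225*z^4 - 33.549*z^3 + 18.2329*z^2 + 52.1592*z + 16.9744)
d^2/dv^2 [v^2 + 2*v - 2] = 2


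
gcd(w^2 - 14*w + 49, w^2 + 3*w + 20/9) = 1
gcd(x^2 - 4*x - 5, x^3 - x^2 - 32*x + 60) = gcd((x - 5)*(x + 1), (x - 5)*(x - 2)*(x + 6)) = x - 5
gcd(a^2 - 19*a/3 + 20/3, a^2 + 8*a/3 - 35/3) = 1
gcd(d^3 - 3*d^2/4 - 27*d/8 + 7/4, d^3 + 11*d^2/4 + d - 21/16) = d^2 + 5*d/4 - 7/8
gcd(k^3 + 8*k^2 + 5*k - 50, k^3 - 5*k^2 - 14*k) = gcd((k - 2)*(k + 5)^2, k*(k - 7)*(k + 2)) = 1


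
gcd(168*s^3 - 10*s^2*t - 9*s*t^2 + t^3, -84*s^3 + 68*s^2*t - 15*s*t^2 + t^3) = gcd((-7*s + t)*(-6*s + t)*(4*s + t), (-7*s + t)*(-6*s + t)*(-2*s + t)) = 42*s^2 - 13*s*t + t^2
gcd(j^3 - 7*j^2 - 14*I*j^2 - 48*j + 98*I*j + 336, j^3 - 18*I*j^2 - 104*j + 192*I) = j^2 - 14*I*j - 48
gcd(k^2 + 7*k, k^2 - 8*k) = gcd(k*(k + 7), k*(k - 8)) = k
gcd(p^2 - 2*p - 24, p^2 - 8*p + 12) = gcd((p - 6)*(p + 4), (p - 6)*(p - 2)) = p - 6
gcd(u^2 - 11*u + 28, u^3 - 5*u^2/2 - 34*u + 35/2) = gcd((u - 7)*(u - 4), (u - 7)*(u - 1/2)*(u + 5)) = u - 7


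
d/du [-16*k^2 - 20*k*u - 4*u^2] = -20*k - 8*u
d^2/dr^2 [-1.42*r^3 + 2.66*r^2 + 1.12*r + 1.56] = 5.32 - 8.52*r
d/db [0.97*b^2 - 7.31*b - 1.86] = 1.94*b - 7.31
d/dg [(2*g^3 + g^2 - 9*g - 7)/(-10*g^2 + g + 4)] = (-20*g^4 + 4*g^3 - 65*g^2 - 132*g - 29)/(100*g^4 - 20*g^3 - 79*g^2 + 8*g + 16)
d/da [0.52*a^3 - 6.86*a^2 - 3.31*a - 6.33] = 1.56*a^2 - 13.72*a - 3.31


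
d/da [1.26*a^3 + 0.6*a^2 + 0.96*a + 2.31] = 3.78*a^2 + 1.2*a + 0.96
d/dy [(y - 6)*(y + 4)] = 2*y - 2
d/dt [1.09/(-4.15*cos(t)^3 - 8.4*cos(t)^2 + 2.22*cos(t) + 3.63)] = (-13.5705*cos(t)^2 - 18.312*cos(t) + 2.4198)*sin(t)/(4.15*cos(t)^3 + 8.4*cos(t)^2 - 2.22*cos(t) - 3.63)^2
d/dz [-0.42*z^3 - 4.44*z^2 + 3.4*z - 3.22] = -1.26*z^2 - 8.88*z + 3.4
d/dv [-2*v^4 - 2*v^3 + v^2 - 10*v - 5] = -8*v^3 - 6*v^2 + 2*v - 10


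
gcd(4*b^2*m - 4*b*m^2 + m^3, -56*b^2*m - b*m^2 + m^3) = m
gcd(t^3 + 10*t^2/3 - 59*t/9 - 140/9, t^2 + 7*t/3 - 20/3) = t + 4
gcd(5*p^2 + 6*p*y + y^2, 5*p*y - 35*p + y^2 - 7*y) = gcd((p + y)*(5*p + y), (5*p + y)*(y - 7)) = 5*p + y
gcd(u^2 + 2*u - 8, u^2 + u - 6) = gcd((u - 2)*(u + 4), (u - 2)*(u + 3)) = u - 2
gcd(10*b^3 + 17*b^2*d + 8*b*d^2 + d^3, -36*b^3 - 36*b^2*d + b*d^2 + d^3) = b + d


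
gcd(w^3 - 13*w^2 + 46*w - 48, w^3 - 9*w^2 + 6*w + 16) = w^2 - 10*w + 16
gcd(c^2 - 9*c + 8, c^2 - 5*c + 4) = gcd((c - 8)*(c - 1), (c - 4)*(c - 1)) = c - 1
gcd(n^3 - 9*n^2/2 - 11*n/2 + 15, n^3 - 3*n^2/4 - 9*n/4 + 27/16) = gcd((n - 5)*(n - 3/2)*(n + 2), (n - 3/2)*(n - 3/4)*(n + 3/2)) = n - 3/2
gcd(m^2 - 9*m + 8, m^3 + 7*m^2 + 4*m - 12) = m - 1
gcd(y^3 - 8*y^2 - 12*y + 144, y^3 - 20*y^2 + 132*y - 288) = y^2 - 12*y + 36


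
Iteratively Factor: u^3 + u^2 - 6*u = (u - 2)*(u^2 + 3*u) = u*(u - 2)*(u + 3)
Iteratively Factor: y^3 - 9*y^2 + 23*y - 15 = (y - 5)*(y^2 - 4*y + 3) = (y - 5)*(y - 3)*(y - 1)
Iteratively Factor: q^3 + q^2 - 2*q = (q)*(q^2 + q - 2) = q*(q + 2)*(q - 1)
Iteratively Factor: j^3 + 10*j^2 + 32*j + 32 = (j + 4)*(j^2 + 6*j + 8) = (j + 2)*(j + 4)*(j + 4)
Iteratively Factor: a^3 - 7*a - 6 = (a + 2)*(a^2 - 2*a - 3) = (a + 1)*(a + 2)*(a - 3)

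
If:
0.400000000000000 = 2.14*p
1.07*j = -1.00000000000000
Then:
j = -0.93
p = 0.19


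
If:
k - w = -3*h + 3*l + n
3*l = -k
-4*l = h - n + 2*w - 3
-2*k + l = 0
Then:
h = 3*w/2 - 3/2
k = 0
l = 0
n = 7*w/2 - 9/2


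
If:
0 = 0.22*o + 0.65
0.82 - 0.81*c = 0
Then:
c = 1.01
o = -2.95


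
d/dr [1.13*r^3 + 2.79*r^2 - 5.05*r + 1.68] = 3.39*r^2 + 5.58*r - 5.05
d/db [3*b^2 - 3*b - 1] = 6*b - 3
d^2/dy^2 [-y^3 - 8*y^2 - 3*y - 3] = -6*y - 16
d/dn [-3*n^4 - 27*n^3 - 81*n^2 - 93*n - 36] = -12*n^3 - 81*n^2 - 162*n - 93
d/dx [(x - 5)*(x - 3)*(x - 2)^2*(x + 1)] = 5*x^4 - 44*x^3 + 117*x^2 - 82*x - 32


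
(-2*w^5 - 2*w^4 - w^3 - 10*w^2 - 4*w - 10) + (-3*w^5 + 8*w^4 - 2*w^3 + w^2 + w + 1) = -5*w^5 + 6*w^4 - 3*w^3 - 9*w^2 - 3*w - 9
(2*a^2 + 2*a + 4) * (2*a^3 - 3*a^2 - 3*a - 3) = 4*a^5 - 2*a^4 - 4*a^3 - 24*a^2 - 18*a - 12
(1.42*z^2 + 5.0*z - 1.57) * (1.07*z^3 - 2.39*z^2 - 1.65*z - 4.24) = 1.5194*z^5 + 1.9562*z^4 - 15.9729*z^3 - 10.5185*z^2 - 18.6095*z + 6.6568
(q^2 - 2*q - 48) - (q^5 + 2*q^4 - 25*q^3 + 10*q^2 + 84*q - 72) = -q^5 - 2*q^4 + 25*q^3 - 9*q^2 - 86*q + 24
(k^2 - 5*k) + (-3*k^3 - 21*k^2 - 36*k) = -3*k^3 - 20*k^2 - 41*k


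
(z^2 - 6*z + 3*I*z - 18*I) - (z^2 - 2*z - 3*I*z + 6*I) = -4*z + 6*I*z - 24*I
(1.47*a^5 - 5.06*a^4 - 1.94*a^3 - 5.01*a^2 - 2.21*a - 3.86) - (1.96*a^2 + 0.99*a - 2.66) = 1.47*a^5 - 5.06*a^4 - 1.94*a^3 - 6.97*a^2 - 3.2*a - 1.2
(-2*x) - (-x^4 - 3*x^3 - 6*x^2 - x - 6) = x^4 + 3*x^3 + 6*x^2 - x + 6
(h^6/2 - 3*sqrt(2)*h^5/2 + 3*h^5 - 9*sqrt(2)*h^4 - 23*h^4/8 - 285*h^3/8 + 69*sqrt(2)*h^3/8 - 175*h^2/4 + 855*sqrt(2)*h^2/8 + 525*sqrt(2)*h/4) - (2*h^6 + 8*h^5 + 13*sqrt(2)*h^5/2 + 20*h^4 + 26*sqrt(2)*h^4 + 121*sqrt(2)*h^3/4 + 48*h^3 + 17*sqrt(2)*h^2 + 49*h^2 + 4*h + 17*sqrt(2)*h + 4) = -3*h^6/2 - 8*sqrt(2)*h^5 - 5*h^5 - 35*sqrt(2)*h^4 - 183*h^4/8 - 669*h^3/8 - 173*sqrt(2)*h^3/8 - 371*h^2/4 + 719*sqrt(2)*h^2/8 - 4*h + 457*sqrt(2)*h/4 - 4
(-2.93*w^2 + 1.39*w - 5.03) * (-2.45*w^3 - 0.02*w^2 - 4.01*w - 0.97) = 7.1785*w^5 - 3.3469*w^4 + 24.045*w^3 - 2.6312*w^2 + 18.822*w + 4.8791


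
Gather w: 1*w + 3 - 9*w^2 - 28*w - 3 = -9*w^2 - 27*w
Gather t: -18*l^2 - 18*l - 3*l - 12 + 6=-18*l^2 - 21*l - 6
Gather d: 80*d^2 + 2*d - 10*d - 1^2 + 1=80*d^2 - 8*d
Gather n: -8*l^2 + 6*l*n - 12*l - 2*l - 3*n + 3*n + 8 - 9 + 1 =-8*l^2 + 6*l*n - 14*l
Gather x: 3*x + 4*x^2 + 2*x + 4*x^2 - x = 8*x^2 + 4*x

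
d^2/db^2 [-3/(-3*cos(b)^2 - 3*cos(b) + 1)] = 9*(-12*sin(b)^4 + 13*sin(b)^2 + 41*cos(b)/4 - 9*cos(3*b)/4 + 7)/(-3*sin(b)^2 + 3*cos(b) + 2)^3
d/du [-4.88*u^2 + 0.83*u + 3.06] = 0.83 - 9.76*u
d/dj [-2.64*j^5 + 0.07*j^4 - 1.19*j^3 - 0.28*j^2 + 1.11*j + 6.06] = -13.2*j^4 + 0.28*j^3 - 3.57*j^2 - 0.56*j + 1.11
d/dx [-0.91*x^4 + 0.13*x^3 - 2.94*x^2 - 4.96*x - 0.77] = -3.64*x^3 + 0.39*x^2 - 5.88*x - 4.96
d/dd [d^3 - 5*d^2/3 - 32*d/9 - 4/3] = 3*d^2 - 10*d/3 - 32/9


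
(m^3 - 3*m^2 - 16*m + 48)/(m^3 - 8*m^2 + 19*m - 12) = (m + 4)/(m - 1)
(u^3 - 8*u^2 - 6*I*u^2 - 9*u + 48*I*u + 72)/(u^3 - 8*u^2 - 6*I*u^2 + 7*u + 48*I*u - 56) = (u^2 - 6*I*u - 9)/(u^2 - 6*I*u + 7)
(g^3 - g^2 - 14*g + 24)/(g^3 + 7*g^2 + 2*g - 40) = (g - 3)/(g + 5)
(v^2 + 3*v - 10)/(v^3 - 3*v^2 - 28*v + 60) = 1/(v - 6)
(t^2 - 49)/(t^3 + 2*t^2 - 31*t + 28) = (t - 7)/(t^2 - 5*t + 4)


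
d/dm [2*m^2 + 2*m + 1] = 4*m + 2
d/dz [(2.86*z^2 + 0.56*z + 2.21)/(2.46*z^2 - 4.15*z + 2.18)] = (-13.2466*z^2 + 1.5964*z + 10.3923)/(6.0516*z^4 - 20.418*z^3 + 27.9481*z^2 - 18.094*z + 4.7524)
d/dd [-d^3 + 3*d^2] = 3*d*(2 - d)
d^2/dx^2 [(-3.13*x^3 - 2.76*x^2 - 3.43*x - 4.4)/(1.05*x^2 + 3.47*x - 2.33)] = (-2.8421709430404e-14*x^4 - 78.142154*x^3 + 82.218138*x^2 - 248.492112*x - 212.920434)/(1.157625*x^6 + 11.477025*x^5 + 30.22236*x^4 - 9.154207*x^3 - 67.064856*x^2 + 56.514849*x - 12.649337)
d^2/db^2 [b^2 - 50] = 2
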